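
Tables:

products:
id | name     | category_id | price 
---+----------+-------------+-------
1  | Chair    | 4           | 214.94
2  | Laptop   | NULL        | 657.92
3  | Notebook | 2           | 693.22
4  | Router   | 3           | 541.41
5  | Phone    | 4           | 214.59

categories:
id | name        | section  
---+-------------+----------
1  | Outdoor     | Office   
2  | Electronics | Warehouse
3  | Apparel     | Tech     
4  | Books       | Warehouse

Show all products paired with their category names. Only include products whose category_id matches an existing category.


INNER JOIN keeps only products rows whose category_id matches an id in categories. Walk through each product:
  - product 1 (Chair): category_id=4 -> matches Books
  - product 2 (Laptop): category_id=NULL, no match -> dropped
  - product 3 (Notebook): category_id=2 -> matches Electronics
  - product 4 (Router): category_id=3 -> matches Apparel
  - product 5 (Phone): category_id=4 -> matches Books
So 1 of 5 rows is dropped.

SQL:
SELECT a.name, b.name AS category
FROM products a
INNER JOIN categories b ON a.category_id = b.id

Result:
name     | category   
---------+------------
Chair    | Books      
Notebook | Electronics
Router   | Apparel    
Phone    | Books      


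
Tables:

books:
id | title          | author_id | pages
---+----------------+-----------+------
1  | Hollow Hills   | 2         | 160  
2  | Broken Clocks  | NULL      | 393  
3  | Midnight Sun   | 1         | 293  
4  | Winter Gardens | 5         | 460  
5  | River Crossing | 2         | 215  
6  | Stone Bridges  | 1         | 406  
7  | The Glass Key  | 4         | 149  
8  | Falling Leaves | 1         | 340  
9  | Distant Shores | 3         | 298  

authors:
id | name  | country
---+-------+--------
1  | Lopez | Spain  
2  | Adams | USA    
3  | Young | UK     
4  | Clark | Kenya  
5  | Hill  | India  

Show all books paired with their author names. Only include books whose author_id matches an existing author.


INNER JOIN keeps only books rows whose author_id matches an id in authors. Walk through each book:
  - book 1 (Hollow Hills): author_id=2 -> matches Adams
  - book 2 (Broken Clocks): author_id=NULL, no match -> dropped
  - book 3 (Midnight Sun): author_id=1 -> matches Lopez
  - book 4 (Winter Gardens): author_id=5 -> matches Hill
  - book 5 (River Crossing): author_id=2 -> matches Adams
  - book 6 (Stone Bridges): author_id=1 -> matches Lopez
  - book 7 (The Glass Key): author_id=4 -> matches Clark
  - book 8 (Falling Leaves): author_id=1 -> matches Lopez
  - book 9 (Distant Shores): author_id=3 -> matches Young
So 1 of 9 rows is dropped.

SQL:
SELECT a.title, b.name AS author
FROM books a
INNER JOIN authors b ON a.author_id = b.id

Result:
title          | author
---------------+-------
Hollow Hills   | Adams 
Midnight Sun   | Lopez 
Winter Gardens | Hill  
River Crossing | Adams 
Stone Bridges  | Lopez 
The Glass Key  | Clark 
Falling Leaves | Lopez 
Distant Shores | Young 


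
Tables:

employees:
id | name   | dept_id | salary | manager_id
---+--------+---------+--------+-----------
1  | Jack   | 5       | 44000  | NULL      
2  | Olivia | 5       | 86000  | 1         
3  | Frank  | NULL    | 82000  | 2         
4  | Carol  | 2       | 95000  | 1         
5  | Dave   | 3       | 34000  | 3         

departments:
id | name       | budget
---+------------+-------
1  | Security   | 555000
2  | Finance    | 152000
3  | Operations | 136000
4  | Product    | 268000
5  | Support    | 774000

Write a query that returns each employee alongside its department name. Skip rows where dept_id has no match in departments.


INNER JOIN keeps only employees rows whose dept_id matches an id in departments. Walk through each employee:
  - employee 1 (Jack): dept_id=5 -> matches Support
  - employee 2 (Olivia): dept_id=5 -> matches Support
  - employee 3 (Frank): dept_id=NULL, no match -> dropped
  - employee 4 (Carol): dept_id=2 -> matches Finance
  - employee 5 (Dave): dept_id=3 -> matches Operations
So 1 of 5 rows is dropped.

SQL:
SELECT a.name, b.name AS department
FROM employees a
INNER JOIN departments b ON a.dept_id = b.id

Result:
name   | department
-------+-----------
Jack   | Support   
Olivia | Support   
Carol  | Finance   
Dave   | Operations


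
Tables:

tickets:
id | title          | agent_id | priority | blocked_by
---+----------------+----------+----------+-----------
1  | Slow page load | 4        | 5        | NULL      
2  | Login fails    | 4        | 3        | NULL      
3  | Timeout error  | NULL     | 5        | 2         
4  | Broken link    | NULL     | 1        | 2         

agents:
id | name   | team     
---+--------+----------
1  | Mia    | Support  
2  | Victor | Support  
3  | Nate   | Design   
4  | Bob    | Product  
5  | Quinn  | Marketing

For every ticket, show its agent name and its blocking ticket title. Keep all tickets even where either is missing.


Two LEFT JOINs from the same base table tickets: one to agents via agent_id, one to tickets itself via blocked_by. Both are LEFT so every ticket is preserved.
Match against agents:
  - ticket 1 (Slow page load): agent_id=4 -> matches Bob
  - ticket 2 (Login fails): agent_id=4 -> matches Bob
  - ticket 3 (Timeout error): agent_id=NULL, no match -> kept with NULL
  - ticket 4 (Broken link): agent_id=NULL, no match -> kept with NULL
Match against tickets (self):
  - ticket 1 (Slow page load): blocked_by=NULL -> NULL
  - ticket 2 (Login fails): blocked_by=NULL -> NULL
  - ticket 3 (Timeout error): blocked_by=2 -> Login fails
  - ticket 4 (Broken link): blocked_by=2 -> Login fails

SQL:
SELECT a.title, b.name AS agent, c.title AS blocked_by
FROM tickets a
LEFT JOIN agents b ON a.agent_id = b.id
LEFT JOIN tickets c ON a.blocked_by = c.id

Result:
title          | agent | blocked_by 
---------------+-------+------------
Slow page load | Bob   | NULL       
Login fails    | Bob   | NULL       
Timeout error  | NULL  | Login fails
Broken link    | NULL  | Login fails


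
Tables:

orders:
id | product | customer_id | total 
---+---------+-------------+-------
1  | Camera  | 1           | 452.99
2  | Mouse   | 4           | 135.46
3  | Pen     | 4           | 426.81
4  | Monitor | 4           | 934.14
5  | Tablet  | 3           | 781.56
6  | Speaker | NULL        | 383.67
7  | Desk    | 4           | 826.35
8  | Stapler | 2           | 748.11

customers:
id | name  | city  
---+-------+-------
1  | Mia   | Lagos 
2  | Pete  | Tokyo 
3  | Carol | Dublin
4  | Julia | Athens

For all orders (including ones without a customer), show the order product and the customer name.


LEFT JOIN keeps every row from orders (the left table); where customer_id has no match in customers, the customer columns become NULL. Walk through each order:
  - order 1 (Camera): customer_id=1 -> matches Mia
  - order 2 (Mouse): customer_id=4 -> matches Julia
  - order 3 (Pen): customer_id=4 -> matches Julia
  - order 4 (Monitor): customer_id=4 -> matches Julia
  - order 5 (Tablet): customer_id=3 -> matches Carol
  - order 6 (Speaker): customer_id=NULL, no match -> kept with NULL
  - order 7 (Desk): customer_id=4 -> matches Julia
  - order 8 (Stapler): customer_id=2 -> matches Pete
All 8 rows appear; 1 has NULL customer.

SQL:
SELECT a.product, b.name AS customer
FROM orders a
LEFT JOIN customers b ON a.customer_id = b.id

Result:
product | customer
--------+---------
Camera  | Mia     
Mouse   | Julia   
Pen     | Julia   
Monitor | Julia   
Tablet  | Carol   
Speaker | NULL    
Desk    | Julia   
Stapler | Pete    


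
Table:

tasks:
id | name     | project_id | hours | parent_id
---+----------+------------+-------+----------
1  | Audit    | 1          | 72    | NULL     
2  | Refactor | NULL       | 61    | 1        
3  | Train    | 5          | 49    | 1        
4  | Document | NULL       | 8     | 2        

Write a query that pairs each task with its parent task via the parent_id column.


This is a self-join: tasks is joined to a second copy of itself, matching each row's parent_id to another row's id. Use LEFT JOIN so rows with parent_id=NULL are kept.
  - task 1 (Audit): parent_id=NULL -> NULL
  - task 2 (Refactor): parent_id=1 -> Audit
  - task 3 (Train): parent_id=1 -> Audit
  - task 4 (Document): parent_id=2 -> Refactor

SQL:
SELECT a.name AS item, b.name AS parent
FROM tasks a
LEFT JOIN tasks b ON a.parent_id = b.id

Result:
item     | parent  
---------+---------
Audit    | NULL    
Refactor | Audit   
Train    | Audit   
Document | Refactor


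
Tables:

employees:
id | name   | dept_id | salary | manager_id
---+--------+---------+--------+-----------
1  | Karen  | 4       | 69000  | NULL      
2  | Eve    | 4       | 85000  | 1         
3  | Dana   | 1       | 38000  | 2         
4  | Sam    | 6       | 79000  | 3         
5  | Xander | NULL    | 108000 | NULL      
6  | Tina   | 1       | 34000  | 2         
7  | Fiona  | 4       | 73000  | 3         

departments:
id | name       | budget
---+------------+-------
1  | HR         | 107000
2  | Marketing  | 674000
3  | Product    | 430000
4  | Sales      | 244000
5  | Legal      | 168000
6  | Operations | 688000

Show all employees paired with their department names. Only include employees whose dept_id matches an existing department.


INNER JOIN keeps only employees rows whose dept_id matches an id in departments. Walk through each employee:
  - employee 1 (Karen): dept_id=4 -> matches Sales
  - employee 2 (Eve): dept_id=4 -> matches Sales
  - employee 3 (Dana): dept_id=1 -> matches HR
  - employee 4 (Sam): dept_id=6 -> matches Operations
  - employee 5 (Xander): dept_id=NULL, no match -> dropped
  - employee 6 (Tina): dept_id=1 -> matches HR
  - employee 7 (Fiona): dept_id=4 -> matches Sales
So 1 of 7 rows is dropped.

SQL:
SELECT a.name, b.name AS department
FROM employees a
INNER JOIN departments b ON a.dept_id = b.id

Result:
name  | department
------+-----------
Karen | Sales     
Eve   | Sales     
Dana  | HR        
Sam   | Operations
Tina  | HR        
Fiona | Sales     


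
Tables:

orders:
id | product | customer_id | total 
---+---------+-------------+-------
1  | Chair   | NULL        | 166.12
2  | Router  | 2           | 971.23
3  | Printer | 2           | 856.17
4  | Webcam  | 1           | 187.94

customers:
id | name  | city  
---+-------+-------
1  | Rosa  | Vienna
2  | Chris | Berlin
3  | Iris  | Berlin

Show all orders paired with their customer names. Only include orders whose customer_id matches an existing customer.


INNER JOIN keeps only orders rows whose customer_id matches an id in customers. Walk through each order:
  - order 1 (Chair): customer_id=NULL, no match -> dropped
  - order 2 (Router): customer_id=2 -> matches Chris
  - order 3 (Printer): customer_id=2 -> matches Chris
  - order 4 (Webcam): customer_id=1 -> matches Rosa
So 1 of 4 rows is dropped.

SQL:
SELECT a.product, b.name AS customer
FROM orders a
INNER JOIN customers b ON a.customer_id = b.id

Result:
product | customer
--------+---------
Router  | Chris   
Printer | Chris   
Webcam  | Rosa    


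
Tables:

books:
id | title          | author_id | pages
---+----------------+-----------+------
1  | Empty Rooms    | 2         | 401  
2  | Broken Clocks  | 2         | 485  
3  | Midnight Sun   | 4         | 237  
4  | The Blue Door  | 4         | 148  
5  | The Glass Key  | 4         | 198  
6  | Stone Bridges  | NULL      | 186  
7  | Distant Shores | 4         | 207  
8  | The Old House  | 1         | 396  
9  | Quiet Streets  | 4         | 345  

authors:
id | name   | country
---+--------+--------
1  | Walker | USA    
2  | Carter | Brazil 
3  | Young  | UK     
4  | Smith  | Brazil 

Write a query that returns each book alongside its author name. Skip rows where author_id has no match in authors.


INNER JOIN keeps only books rows whose author_id matches an id in authors. Walk through each book:
  - book 1 (Empty Rooms): author_id=2 -> matches Carter
  - book 2 (Broken Clocks): author_id=2 -> matches Carter
  - book 3 (Midnight Sun): author_id=4 -> matches Smith
  - book 4 (The Blue Door): author_id=4 -> matches Smith
  - book 5 (The Glass Key): author_id=4 -> matches Smith
  - book 6 (Stone Bridges): author_id=NULL, no match -> dropped
  - book 7 (Distant Shores): author_id=4 -> matches Smith
  - book 8 (The Old House): author_id=1 -> matches Walker
  - book 9 (Quiet Streets): author_id=4 -> matches Smith
So 1 of 9 rows is dropped.

SQL:
SELECT a.title, b.name AS author
FROM books a
INNER JOIN authors b ON a.author_id = b.id

Result:
title          | author
---------------+-------
Empty Rooms    | Carter
Broken Clocks  | Carter
Midnight Sun   | Smith 
The Blue Door  | Smith 
The Glass Key  | Smith 
Distant Shores | Smith 
The Old House  | Walker
Quiet Streets  | Smith 


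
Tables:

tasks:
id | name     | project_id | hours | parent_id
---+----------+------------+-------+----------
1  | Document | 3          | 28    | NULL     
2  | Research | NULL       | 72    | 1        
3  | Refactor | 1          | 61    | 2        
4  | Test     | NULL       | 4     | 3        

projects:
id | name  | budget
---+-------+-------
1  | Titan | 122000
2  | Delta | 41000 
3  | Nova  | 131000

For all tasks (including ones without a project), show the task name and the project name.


LEFT JOIN keeps every row from tasks (the left table); where project_id has no match in projects, the project columns become NULL. Walk through each task:
  - task 1 (Document): project_id=3 -> matches Nova
  - task 2 (Research): project_id=NULL, no match -> kept with NULL
  - task 3 (Refactor): project_id=1 -> matches Titan
  - task 4 (Test): project_id=NULL, no match -> kept with NULL
All 4 rows appear; 2 have NULL project.

SQL:
SELECT a.name, b.name AS project
FROM tasks a
LEFT JOIN projects b ON a.project_id = b.id

Result:
name     | project
---------+--------
Document | Nova   
Research | NULL   
Refactor | Titan  
Test     | NULL   


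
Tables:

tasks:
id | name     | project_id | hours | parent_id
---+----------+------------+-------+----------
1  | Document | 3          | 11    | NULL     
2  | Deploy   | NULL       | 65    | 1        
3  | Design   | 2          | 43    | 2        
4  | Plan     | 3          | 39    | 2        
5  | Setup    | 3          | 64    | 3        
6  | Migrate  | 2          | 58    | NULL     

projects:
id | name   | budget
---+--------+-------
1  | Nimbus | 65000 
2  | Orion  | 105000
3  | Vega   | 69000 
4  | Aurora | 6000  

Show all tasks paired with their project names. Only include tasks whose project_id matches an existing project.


INNER JOIN keeps only tasks rows whose project_id matches an id in projects. Walk through each task:
  - task 1 (Document): project_id=3 -> matches Vega
  - task 2 (Deploy): project_id=NULL, no match -> dropped
  - task 3 (Design): project_id=2 -> matches Orion
  - task 4 (Plan): project_id=3 -> matches Vega
  - task 5 (Setup): project_id=3 -> matches Vega
  - task 6 (Migrate): project_id=2 -> matches Orion
So 1 of 6 rows is dropped.

SQL:
SELECT a.name, b.name AS project
FROM tasks a
INNER JOIN projects b ON a.project_id = b.id

Result:
name     | project
---------+--------
Document | Vega   
Design   | Orion  
Plan     | Vega   
Setup    | Vega   
Migrate  | Orion  


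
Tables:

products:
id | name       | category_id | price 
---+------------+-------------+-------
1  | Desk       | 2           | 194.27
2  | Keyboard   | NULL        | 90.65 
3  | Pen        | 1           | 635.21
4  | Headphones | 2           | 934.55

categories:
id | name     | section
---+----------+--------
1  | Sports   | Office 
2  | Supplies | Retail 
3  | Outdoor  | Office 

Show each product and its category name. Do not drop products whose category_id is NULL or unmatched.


LEFT JOIN keeps every row from products (the left table); where category_id has no match in categories, the category columns become NULL. Walk through each product:
  - product 1 (Desk): category_id=2 -> matches Supplies
  - product 2 (Keyboard): category_id=NULL, no match -> kept with NULL
  - product 3 (Pen): category_id=1 -> matches Sports
  - product 4 (Headphones): category_id=2 -> matches Supplies
All 4 rows appear; 1 has NULL category.

SQL:
SELECT a.name, b.name AS category
FROM products a
LEFT JOIN categories b ON a.category_id = b.id

Result:
name       | category
-----------+---------
Desk       | Supplies
Keyboard   | NULL    
Pen        | Sports  
Headphones | Supplies


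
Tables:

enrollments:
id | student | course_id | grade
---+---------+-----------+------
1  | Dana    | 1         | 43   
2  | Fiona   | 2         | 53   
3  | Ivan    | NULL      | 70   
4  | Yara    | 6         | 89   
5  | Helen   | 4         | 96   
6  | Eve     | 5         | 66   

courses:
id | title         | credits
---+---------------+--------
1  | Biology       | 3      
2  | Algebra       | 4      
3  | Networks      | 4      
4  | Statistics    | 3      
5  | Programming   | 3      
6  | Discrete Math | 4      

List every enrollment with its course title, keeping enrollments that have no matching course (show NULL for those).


LEFT JOIN keeps every row from enrollments (the left table); where course_id has no match in courses, the course columns become NULL. Walk through each enrollment:
  - enrollment 1 (Dana): course_id=1 -> matches Biology
  - enrollment 2 (Fiona): course_id=2 -> matches Algebra
  - enrollment 3 (Ivan): course_id=NULL, no match -> kept with NULL
  - enrollment 4 (Yara): course_id=6 -> matches Discrete Math
  - enrollment 5 (Helen): course_id=4 -> matches Statistics
  - enrollment 6 (Eve): course_id=5 -> matches Programming
All 6 rows appear; 1 has NULL course.

SQL:
SELECT a.student, b.title AS course
FROM enrollments a
LEFT JOIN courses b ON a.course_id = b.id

Result:
student | course       
--------+--------------
Dana    | Biology      
Fiona   | Algebra      
Ivan    | NULL         
Yara    | Discrete Math
Helen   | Statistics   
Eve     | Programming  


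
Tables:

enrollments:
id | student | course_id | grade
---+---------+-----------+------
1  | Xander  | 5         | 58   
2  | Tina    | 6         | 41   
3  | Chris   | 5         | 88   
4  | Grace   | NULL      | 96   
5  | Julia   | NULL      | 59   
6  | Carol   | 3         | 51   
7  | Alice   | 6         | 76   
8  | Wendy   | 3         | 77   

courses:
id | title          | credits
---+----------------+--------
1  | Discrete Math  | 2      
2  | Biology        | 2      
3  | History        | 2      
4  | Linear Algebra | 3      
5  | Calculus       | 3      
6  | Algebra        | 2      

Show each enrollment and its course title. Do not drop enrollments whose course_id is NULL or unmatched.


LEFT JOIN keeps every row from enrollments (the left table); where course_id has no match in courses, the course columns become NULL. Walk through each enrollment:
  - enrollment 1 (Xander): course_id=5 -> matches Calculus
  - enrollment 2 (Tina): course_id=6 -> matches Algebra
  - enrollment 3 (Chris): course_id=5 -> matches Calculus
  - enrollment 4 (Grace): course_id=NULL, no match -> kept with NULL
  - enrollment 5 (Julia): course_id=NULL, no match -> kept with NULL
  - enrollment 6 (Carol): course_id=3 -> matches History
  - enrollment 7 (Alice): course_id=6 -> matches Algebra
  - enrollment 8 (Wendy): course_id=3 -> matches History
All 8 rows appear; 2 have NULL course.

SQL:
SELECT a.student, b.title AS course
FROM enrollments a
LEFT JOIN courses b ON a.course_id = b.id

Result:
student | course  
--------+---------
Xander  | Calculus
Tina    | Algebra 
Chris   | Calculus
Grace   | NULL    
Julia   | NULL    
Carol   | History 
Alice   | Algebra 
Wendy   | History 


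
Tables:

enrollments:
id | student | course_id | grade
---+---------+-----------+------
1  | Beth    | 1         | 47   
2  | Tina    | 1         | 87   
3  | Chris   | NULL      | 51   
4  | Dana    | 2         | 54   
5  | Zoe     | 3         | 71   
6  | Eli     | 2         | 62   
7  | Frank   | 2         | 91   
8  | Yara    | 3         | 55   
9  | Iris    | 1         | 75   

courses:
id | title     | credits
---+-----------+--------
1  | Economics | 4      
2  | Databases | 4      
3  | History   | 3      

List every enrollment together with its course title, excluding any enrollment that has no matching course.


INNER JOIN keeps only enrollments rows whose course_id matches an id in courses. Walk through each enrollment:
  - enrollment 1 (Beth): course_id=1 -> matches Economics
  - enrollment 2 (Tina): course_id=1 -> matches Economics
  - enrollment 3 (Chris): course_id=NULL, no match -> dropped
  - enrollment 4 (Dana): course_id=2 -> matches Databases
  - enrollment 5 (Zoe): course_id=3 -> matches History
  - enrollment 6 (Eli): course_id=2 -> matches Databases
  - enrollment 7 (Frank): course_id=2 -> matches Databases
  - enrollment 8 (Yara): course_id=3 -> matches History
  - enrollment 9 (Iris): course_id=1 -> matches Economics
So 1 of 9 rows is dropped.

SQL:
SELECT a.student, b.title AS course
FROM enrollments a
INNER JOIN courses b ON a.course_id = b.id

Result:
student | course   
--------+----------
Beth    | Economics
Tina    | Economics
Dana    | Databases
Zoe     | History  
Eli     | Databases
Frank   | Databases
Yara    | History  
Iris    | Economics


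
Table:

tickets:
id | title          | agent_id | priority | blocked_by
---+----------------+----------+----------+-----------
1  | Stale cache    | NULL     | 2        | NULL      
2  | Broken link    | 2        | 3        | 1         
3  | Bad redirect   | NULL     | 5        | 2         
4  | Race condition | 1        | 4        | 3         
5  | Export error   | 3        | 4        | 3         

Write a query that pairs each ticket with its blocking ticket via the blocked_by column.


This is a self-join: tickets is joined to a second copy of itself, matching each row's blocked_by to another row's id. Use LEFT JOIN so rows with blocked_by=NULL are kept.
  - ticket 1 (Stale cache): blocked_by=NULL -> NULL
  - ticket 2 (Broken link): blocked_by=1 -> Stale cache
  - ticket 3 (Bad redirect): blocked_by=2 -> Broken link
  - ticket 4 (Race condition): blocked_by=3 -> Bad redirect
  - ticket 5 (Export error): blocked_by=3 -> Bad redirect

SQL:
SELECT a.title AS item, b.title AS blocked_by
FROM tickets a
LEFT JOIN tickets b ON a.blocked_by = b.id

Result:
item           | blocked_by  
---------------+-------------
Stale cache    | NULL        
Broken link    | Stale cache 
Bad redirect   | Broken link 
Race condition | Bad redirect
Export error   | Bad redirect


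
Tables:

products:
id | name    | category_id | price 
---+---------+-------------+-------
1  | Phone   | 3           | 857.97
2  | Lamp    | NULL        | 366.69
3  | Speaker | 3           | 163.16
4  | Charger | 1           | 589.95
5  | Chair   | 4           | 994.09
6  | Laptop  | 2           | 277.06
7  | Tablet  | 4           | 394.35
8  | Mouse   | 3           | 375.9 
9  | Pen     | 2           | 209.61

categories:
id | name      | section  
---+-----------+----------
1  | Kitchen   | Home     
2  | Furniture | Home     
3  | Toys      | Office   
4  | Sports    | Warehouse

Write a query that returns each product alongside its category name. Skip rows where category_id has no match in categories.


INNER JOIN keeps only products rows whose category_id matches an id in categories. Walk through each product:
  - product 1 (Phone): category_id=3 -> matches Toys
  - product 2 (Lamp): category_id=NULL, no match -> dropped
  - product 3 (Speaker): category_id=3 -> matches Toys
  - product 4 (Charger): category_id=1 -> matches Kitchen
  - product 5 (Chair): category_id=4 -> matches Sports
  - product 6 (Laptop): category_id=2 -> matches Furniture
  - product 7 (Tablet): category_id=4 -> matches Sports
  - product 8 (Mouse): category_id=3 -> matches Toys
  - product 9 (Pen): category_id=2 -> matches Furniture
So 1 of 9 rows is dropped.

SQL:
SELECT a.name, b.name AS category
FROM products a
INNER JOIN categories b ON a.category_id = b.id

Result:
name    | category 
--------+----------
Phone   | Toys     
Speaker | Toys     
Charger | Kitchen  
Chair   | Sports   
Laptop  | Furniture
Tablet  | Sports   
Mouse   | Toys     
Pen     | Furniture


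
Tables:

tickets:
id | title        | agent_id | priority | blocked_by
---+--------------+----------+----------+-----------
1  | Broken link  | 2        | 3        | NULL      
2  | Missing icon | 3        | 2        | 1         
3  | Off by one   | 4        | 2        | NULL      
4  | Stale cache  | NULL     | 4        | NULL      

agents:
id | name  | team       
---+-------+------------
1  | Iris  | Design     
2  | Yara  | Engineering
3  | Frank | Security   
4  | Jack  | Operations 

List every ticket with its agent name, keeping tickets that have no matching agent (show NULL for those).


LEFT JOIN keeps every row from tickets (the left table); where agent_id has no match in agents, the agent columns become NULL. Walk through each ticket:
  - ticket 1 (Broken link): agent_id=2 -> matches Yara
  - ticket 2 (Missing icon): agent_id=3 -> matches Frank
  - ticket 3 (Off by one): agent_id=4 -> matches Jack
  - ticket 4 (Stale cache): agent_id=NULL, no match -> kept with NULL
All 4 rows appear; 1 has NULL agent.

SQL:
SELECT a.title, b.name AS agent
FROM tickets a
LEFT JOIN agents b ON a.agent_id = b.id

Result:
title        | agent
-------------+------
Broken link  | Yara 
Missing icon | Frank
Off by one   | Jack 
Stale cache  | NULL 


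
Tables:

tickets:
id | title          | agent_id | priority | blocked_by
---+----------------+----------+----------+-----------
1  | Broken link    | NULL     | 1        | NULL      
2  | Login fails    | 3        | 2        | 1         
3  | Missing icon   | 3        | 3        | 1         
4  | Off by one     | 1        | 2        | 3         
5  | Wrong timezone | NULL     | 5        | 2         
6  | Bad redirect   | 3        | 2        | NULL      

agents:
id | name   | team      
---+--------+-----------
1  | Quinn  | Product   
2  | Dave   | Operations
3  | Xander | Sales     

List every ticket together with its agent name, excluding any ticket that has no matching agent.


INNER JOIN keeps only tickets rows whose agent_id matches an id in agents. Walk through each ticket:
  - ticket 1 (Broken link): agent_id=NULL, no match -> dropped
  - ticket 2 (Login fails): agent_id=3 -> matches Xander
  - ticket 3 (Missing icon): agent_id=3 -> matches Xander
  - ticket 4 (Off by one): agent_id=1 -> matches Quinn
  - ticket 5 (Wrong timezone): agent_id=NULL, no match -> dropped
  - ticket 6 (Bad redirect): agent_id=3 -> matches Xander
So 2 of 6 rows are dropped.

SQL:
SELECT a.title, b.name AS agent
FROM tickets a
INNER JOIN agents b ON a.agent_id = b.id

Result:
title        | agent 
-------------+-------
Login fails  | Xander
Missing icon | Xander
Off by one   | Quinn 
Bad redirect | Xander


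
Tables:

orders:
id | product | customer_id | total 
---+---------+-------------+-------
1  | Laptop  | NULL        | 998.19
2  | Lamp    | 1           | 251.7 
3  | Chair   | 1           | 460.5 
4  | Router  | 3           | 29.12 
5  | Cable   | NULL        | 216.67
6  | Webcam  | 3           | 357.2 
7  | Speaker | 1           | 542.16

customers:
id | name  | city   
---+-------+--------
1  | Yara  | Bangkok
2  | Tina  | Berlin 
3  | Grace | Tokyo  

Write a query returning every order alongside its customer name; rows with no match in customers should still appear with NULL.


LEFT JOIN keeps every row from orders (the left table); where customer_id has no match in customers, the customer columns become NULL. Walk through each order:
  - order 1 (Laptop): customer_id=NULL, no match -> kept with NULL
  - order 2 (Lamp): customer_id=1 -> matches Yara
  - order 3 (Chair): customer_id=1 -> matches Yara
  - order 4 (Router): customer_id=3 -> matches Grace
  - order 5 (Cable): customer_id=NULL, no match -> kept with NULL
  - order 6 (Webcam): customer_id=3 -> matches Grace
  - order 7 (Speaker): customer_id=1 -> matches Yara
All 7 rows appear; 2 have NULL customer.

SQL:
SELECT a.product, b.name AS customer
FROM orders a
LEFT JOIN customers b ON a.customer_id = b.id

Result:
product | customer
--------+---------
Laptop  | NULL    
Lamp    | Yara    
Chair   | Yara    
Router  | Grace   
Cable   | NULL    
Webcam  | Grace   
Speaker | Yara    


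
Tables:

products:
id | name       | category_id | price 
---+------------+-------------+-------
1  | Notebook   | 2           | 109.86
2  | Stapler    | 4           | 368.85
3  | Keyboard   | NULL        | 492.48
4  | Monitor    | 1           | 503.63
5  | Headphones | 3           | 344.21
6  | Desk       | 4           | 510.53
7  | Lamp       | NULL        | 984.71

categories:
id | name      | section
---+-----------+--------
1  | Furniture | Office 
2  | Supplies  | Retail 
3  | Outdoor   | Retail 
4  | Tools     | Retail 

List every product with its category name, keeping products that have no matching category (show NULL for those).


LEFT JOIN keeps every row from products (the left table); where category_id has no match in categories, the category columns become NULL. Walk through each product:
  - product 1 (Notebook): category_id=2 -> matches Supplies
  - product 2 (Stapler): category_id=4 -> matches Tools
  - product 3 (Keyboard): category_id=NULL, no match -> kept with NULL
  - product 4 (Monitor): category_id=1 -> matches Furniture
  - product 5 (Headphones): category_id=3 -> matches Outdoor
  - product 6 (Desk): category_id=4 -> matches Tools
  - product 7 (Lamp): category_id=NULL, no match -> kept with NULL
All 7 rows appear; 2 have NULL category.

SQL:
SELECT a.name, b.name AS category
FROM products a
LEFT JOIN categories b ON a.category_id = b.id

Result:
name       | category 
-----------+----------
Notebook   | Supplies 
Stapler    | Tools    
Keyboard   | NULL     
Monitor    | Furniture
Headphones | Outdoor  
Desk       | Tools    
Lamp       | NULL     


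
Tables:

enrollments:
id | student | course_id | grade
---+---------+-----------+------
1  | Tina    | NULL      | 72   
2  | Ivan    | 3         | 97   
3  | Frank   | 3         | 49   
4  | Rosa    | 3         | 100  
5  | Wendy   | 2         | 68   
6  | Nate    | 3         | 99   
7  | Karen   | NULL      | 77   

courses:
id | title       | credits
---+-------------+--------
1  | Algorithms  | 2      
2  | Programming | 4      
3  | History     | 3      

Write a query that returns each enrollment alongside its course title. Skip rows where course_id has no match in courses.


INNER JOIN keeps only enrollments rows whose course_id matches an id in courses. Walk through each enrollment:
  - enrollment 1 (Tina): course_id=NULL, no match -> dropped
  - enrollment 2 (Ivan): course_id=3 -> matches History
  - enrollment 3 (Frank): course_id=3 -> matches History
  - enrollment 4 (Rosa): course_id=3 -> matches History
  - enrollment 5 (Wendy): course_id=2 -> matches Programming
  - enrollment 6 (Nate): course_id=3 -> matches History
  - enrollment 7 (Karen): course_id=NULL, no match -> dropped
So 2 of 7 rows are dropped.

SQL:
SELECT a.student, b.title AS course
FROM enrollments a
INNER JOIN courses b ON a.course_id = b.id

Result:
student | course     
--------+------------
Ivan    | History    
Frank   | History    
Rosa    | History    
Wendy   | Programming
Nate    | History    


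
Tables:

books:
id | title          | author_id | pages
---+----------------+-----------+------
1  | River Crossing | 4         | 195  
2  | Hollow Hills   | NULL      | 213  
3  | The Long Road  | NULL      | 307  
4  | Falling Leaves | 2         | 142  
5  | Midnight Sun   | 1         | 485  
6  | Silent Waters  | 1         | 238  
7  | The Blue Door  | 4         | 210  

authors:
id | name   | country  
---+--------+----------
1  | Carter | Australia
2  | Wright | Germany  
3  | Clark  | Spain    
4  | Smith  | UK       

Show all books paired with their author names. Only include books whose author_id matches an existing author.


INNER JOIN keeps only books rows whose author_id matches an id in authors. Walk through each book:
  - book 1 (River Crossing): author_id=4 -> matches Smith
  - book 2 (Hollow Hills): author_id=NULL, no match -> dropped
  - book 3 (The Long Road): author_id=NULL, no match -> dropped
  - book 4 (Falling Leaves): author_id=2 -> matches Wright
  - book 5 (Midnight Sun): author_id=1 -> matches Carter
  - book 6 (Silent Waters): author_id=1 -> matches Carter
  - book 7 (The Blue Door): author_id=4 -> matches Smith
So 2 of 7 rows are dropped.

SQL:
SELECT a.title, b.name AS author
FROM books a
INNER JOIN authors b ON a.author_id = b.id

Result:
title          | author
---------------+-------
River Crossing | Smith 
Falling Leaves | Wright
Midnight Sun   | Carter
Silent Waters  | Carter
The Blue Door  | Smith 


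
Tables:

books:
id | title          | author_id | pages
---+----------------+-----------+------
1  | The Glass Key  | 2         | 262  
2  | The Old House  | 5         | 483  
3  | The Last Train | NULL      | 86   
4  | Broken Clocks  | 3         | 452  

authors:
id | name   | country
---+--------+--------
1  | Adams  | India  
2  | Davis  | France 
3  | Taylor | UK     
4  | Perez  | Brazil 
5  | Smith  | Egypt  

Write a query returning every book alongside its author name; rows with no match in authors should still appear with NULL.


LEFT JOIN keeps every row from books (the left table); where author_id has no match in authors, the author columns become NULL. Walk through each book:
  - book 1 (The Glass Key): author_id=2 -> matches Davis
  - book 2 (The Old House): author_id=5 -> matches Smith
  - book 3 (The Last Train): author_id=NULL, no match -> kept with NULL
  - book 4 (Broken Clocks): author_id=3 -> matches Taylor
All 4 rows appear; 1 has NULL author.

SQL:
SELECT a.title, b.name AS author
FROM books a
LEFT JOIN authors b ON a.author_id = b.id

Result:
title          | author
---------------+-------
The Glass Key  | Davis 
The Old House  | Smith 
The Last Train | NULL  
Broken Clocks  | Taylor


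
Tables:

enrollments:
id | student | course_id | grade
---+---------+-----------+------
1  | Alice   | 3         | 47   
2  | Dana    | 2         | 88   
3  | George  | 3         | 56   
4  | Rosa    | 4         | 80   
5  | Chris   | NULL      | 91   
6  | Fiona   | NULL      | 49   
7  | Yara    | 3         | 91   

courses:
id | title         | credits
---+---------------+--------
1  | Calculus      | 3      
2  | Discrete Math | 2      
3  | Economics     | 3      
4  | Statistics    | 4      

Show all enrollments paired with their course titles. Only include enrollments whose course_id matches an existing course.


INNER JOIN keeps only enrollments rows whose course_id matches an id in courses. Walk through each enrollment:
  - enrollment 1 (Alice): course_id=3 -> matches Economics
  - enrollment 2 (Dana): course_id=2 -> matches Discrete Math
  - enrollment 3 (George): course_id=3 -> matches Economics
  - enrollment 4 (Rosa): course_id=4 -> matches Statistics
  - enrollment 5 (Chris): course_id=NULL, no match -> dropped
  - enrollment 6 (Fiona): course_id=NULL, no match -> dropped
  - enrollment 7 (Yara): course_id=3 -> matches Economics
So 2 of 7 rows are dropped.

SQL:
SELECT a.student, b.title AS course
FROM enrollments a
INNER JOIN courses b ON a.course_id = b.id

Result:
student | course       
--------+--------------
Alice   | Economics    
Dana    | Discrete Math
George  | Economics    
Rosa    | Statistics   
Yara    | Economics    


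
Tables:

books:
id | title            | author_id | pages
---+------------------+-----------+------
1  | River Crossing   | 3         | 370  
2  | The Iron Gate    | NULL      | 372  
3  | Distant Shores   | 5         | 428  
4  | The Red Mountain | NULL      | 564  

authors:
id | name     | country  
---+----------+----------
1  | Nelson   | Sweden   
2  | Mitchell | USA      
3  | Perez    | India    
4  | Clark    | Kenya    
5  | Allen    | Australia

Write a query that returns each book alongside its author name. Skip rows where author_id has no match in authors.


INNER JOIN keeps only books rows whose author_id matches an id in authors. Walk through each book:
  - book 1 (River Crossing): author_id=3 -> matches Perez
  - book 2 (The Iron Gate): author_id=NULL, no match -> dropped
  - book 3 (Distant Shores): author_id=5 -> matches Allen
  - book 4 (The Red Mountain): author_id=NULL, no match -> dropped
So 2 of 4 rows are dropped.

SQL:
SELECT a.title, b.name AS author
FROM books a
INNER JOIN authors b ON a.author_id = b.id

Result:
title          | author
---------------+-------
River Crossing | Perez 
Distant Shores | Allen 


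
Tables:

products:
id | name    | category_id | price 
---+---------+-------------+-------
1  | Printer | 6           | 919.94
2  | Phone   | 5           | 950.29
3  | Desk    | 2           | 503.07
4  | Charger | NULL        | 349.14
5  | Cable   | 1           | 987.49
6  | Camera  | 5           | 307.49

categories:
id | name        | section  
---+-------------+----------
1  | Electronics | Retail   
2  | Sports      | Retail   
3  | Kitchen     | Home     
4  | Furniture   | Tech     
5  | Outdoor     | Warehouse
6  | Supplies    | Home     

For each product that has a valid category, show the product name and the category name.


INNER JOIN keeps only products rows whose category_id matches an id in categories. Walk through each product:
  - product 1 (Printer): category_id=6 -> matches Supplies
  - product 2 (Phone): category_id=5 -> matches Outdoor
  - product 3 (Desk): category_id=2 -> matches Sports
  - product 4 (Charger): category_id=NULL, no match -> dropped
  - product 5 (Cable): category_id=1 -> matches Electronics
  - product 6 (Camera): category_id=5 -> matches Outdoor
So 1 of 6 rows is dropped.

SQL:
SELECT a.name, b.name AS category
FROM products a
INNER JOIN categories b ON a.category_id = b.id

Result:
name    | category   
--------+------------
Printer | Supplies   
Phone   | Outdoor    
Desk    | Sports     
Cable   | Electronics
Camera  | Outdoor    


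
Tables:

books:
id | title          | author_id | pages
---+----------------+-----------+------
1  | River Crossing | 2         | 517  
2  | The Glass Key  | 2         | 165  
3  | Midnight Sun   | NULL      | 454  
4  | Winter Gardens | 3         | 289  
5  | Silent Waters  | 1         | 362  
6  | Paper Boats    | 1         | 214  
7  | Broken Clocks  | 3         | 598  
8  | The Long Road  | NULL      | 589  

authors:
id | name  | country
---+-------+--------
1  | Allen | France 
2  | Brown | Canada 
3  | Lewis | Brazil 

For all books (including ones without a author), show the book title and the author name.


LEFT JOIN keeps every row from books (the left table); where author_id has no match in authors, the author columns become NULL. Walk through each book:
  - book 1 (River Crossing): author_id=2 -> matches Brown
  - book 2 (The Glass Key): author_id=2 -> matches Brown
  - book 3 (Midnight Sun): author_id=NULL, no match -> kept with NULL
  - book 4 (Winter Gardens): author_id=3 -> matches Lewis
  - book 5 (Silent Waters): author_id=1 -> matches Allen
  - book 6 (Paper Boats): author_id=1 -> matches Allen
  - book 7 (Broken Clocks): author_id=3 -> matches Lewis
  - book 8 (The Long Road): author_id=NULL, no match -> kept with NULL
All 8 rows appear; 2 have NULL author.

SQL:
SELECT a.title, b.name AS author
FROM books a
LEFT JOIN authors b ON a.author_id = b.id

Result:
title          | author
---------------+-------
River Crossing | Brown 
The Glass Key  | Brown 
Midnight Sun   | NULL  
Winter Gardens | Lewis 
Silent Waters  | Allen 
Paper Boats    | Allen 
Broken Clocks  | Lewis 
The Long Road  | NULL  


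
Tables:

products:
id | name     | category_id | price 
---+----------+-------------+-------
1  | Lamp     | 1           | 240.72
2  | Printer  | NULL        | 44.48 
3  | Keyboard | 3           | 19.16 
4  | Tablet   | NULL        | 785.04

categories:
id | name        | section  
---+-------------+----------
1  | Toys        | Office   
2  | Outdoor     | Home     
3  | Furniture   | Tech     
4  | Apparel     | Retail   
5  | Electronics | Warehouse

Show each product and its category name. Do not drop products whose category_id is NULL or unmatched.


LEFT JOIN keeps every row from products (the left table); where category_id has no match in categories, the category columns become NULL. Walk through each product:
  - product 1 (Lamp): category_id=1 -> matches Toys
  - product 2 (Printer): category_id=NULL, no match -> kept with NULL
  - product 3 (Keyboard): category_id=3 -> matches Furniture
  - product 4 (Tablet): category_id=NULL, no match -> kept with NULL
All 4 rows appear; 2 have NULL category.

SQL:
SELECT a.name, b.name AS category
FROM products a
LEFT JOIN categories b ON a.category_id = b.id

Result:
name     | category 
---------+----------
Lamp     | Toys     
Printer  | NULL     
Keyboard | Furniture
Tablet   | NULL     
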